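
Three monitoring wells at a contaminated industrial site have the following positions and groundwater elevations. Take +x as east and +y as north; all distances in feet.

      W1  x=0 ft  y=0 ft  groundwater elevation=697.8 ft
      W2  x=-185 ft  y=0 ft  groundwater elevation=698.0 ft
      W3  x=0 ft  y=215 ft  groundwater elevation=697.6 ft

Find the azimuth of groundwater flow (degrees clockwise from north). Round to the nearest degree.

049°

∂h/∂x = (698.0 − 697.8) / (-185 − 0) = -0.001081
∂h/∂y = (697.6 − 697.8) / (215 − 0) = -0.0009302
Flow direction (−∇h) has components (+0.001081 E, +0.0009302 N).
Azimuth = atan2(E, N) = atan2(+0.001081, +0.0009302) = 49.3° ≈ 049°.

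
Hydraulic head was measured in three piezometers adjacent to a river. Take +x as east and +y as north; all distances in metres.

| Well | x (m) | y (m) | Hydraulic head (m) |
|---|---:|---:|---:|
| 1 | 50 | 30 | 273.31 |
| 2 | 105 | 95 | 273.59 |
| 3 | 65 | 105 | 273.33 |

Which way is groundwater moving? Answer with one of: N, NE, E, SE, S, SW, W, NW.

Taking 1 as reference: 2−1 = (55, 65, +0.28); 3−1 = (15, 75, +0.02).
Determinant of the coordinate differences = 55·75 − 15·65 = 3150.
∂h/∂x = [(+0.28)·75 − (+0.02)·65] / 3150 = +0.006254
∂h/∂y = [55·(+0.02) − 15·(+0.28)] / 3150 = -0.0009841
Flow = −∇h = (-0.006254 east, +0.0009841 north), which points west.

W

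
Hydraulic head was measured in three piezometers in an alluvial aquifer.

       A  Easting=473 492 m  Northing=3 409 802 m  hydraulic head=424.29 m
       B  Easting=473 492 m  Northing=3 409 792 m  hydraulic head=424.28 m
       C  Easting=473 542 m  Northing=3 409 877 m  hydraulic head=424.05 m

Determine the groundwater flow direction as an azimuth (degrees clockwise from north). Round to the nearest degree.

099°

Differences from A: to B (Δx, Δy, Δh) = (0, -10, -0.01); to C = (50, 75, -0.24).
Solve a·Δx + b·Δy = Δh: det = 0·75 − 50·(-10) = 500.
∂h/∂x = [(-0.01)·75 − (-0.24)·(-10)] / 500 = -0.006300
∂h/∂y = [0·(-0.24) − 50·(-0.01)] / 500 = +0.001000
Flow direction (−∇h) has components (+0.006300 E, -0.001000 N).
Azimuth = atan2(E, N) = atan2(+0.006300, -0.001000) = 99.0° ≈ 099°.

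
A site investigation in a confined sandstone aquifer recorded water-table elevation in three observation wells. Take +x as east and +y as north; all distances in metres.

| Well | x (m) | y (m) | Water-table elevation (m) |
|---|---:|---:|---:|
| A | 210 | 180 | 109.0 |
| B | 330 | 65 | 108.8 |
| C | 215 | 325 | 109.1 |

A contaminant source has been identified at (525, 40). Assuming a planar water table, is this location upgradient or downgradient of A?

downgradient

With h = a·x + b·y + c and A as origin, the differences give:
  120·a + (-115)·b = -0.2
  5·a + 145·b = +0.1
Eliminate b (×145 and ×(-115), subtract): 17975·a = -17.50 → a = ∂h/∂x = -0.0009736
Back-substitute: b = ∂h/∂y = +0.0007232.
Head at (525, 40) = 109.0 + (-0.0009736)·(315) + (+0.0007232)·(-140) = 108.59 m.
That is lower than the 109.0 m at A, so the point is downgradient.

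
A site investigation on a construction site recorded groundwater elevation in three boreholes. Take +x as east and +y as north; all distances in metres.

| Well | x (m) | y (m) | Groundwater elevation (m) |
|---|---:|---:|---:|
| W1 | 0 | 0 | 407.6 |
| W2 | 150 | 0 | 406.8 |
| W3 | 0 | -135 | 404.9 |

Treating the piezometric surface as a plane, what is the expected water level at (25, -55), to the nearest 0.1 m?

406.4 m

∂h/∂x = (406.8 − 407.6) / (150 − 0) = -0.005333
∂h/∂y = (404.9 − 407.6) / (-135 − 0) = +0.02000
h(25, -55) = 407.6 + (-0.005333)·(25) + (+0.02000)·(-55) = 407.6 -0.133 -1.100 = 406.367 m.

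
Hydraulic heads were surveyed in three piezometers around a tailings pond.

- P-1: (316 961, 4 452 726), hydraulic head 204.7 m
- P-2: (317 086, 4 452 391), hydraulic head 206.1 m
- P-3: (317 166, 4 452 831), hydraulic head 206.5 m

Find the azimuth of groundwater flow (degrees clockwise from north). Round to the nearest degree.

275°

With h = a·x + b·y + c and P-1 as origin, the differences give:
  125·a + (-335)·b = +1.4
  205·a + 105·b = +1.8
Eliminate b (×105 and ×(-335), subtract): 81800·a = 750.00 → a = ∂h/∂x = +0.009169
Back-substitute: b = ∂h/∂y = -0.0007579.
Flow direction (−∇h) has components (-0.009169 E, +0.0007579 N).
Azimuth = atan2(E, N) = atan2(-0.009169, +0.0007579) = 274.7° ≈ 275°.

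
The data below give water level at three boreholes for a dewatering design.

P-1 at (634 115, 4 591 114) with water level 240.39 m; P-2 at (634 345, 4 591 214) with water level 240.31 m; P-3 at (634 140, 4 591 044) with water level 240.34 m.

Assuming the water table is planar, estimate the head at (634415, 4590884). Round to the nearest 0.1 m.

240.1 m

With h = a·x + b·y + c and P-1 as origin, the differences give:
  230·a + 100·b = -0.08
  25·a + (-70)·b = -0.05
Eliminate b (×(-70) and ×100, subtract): -18600·a = 10.600 → a = ∂h/∂x = -0.0005699
Back-substitute: b = ∂h/∂y = +0.0005108.
h(634415, 4590884) = 240.39 + (-0.0005699)·(300) + (+0.0005108)·(-230) = 240.39 -0.171 -0.117 = 240.102 m.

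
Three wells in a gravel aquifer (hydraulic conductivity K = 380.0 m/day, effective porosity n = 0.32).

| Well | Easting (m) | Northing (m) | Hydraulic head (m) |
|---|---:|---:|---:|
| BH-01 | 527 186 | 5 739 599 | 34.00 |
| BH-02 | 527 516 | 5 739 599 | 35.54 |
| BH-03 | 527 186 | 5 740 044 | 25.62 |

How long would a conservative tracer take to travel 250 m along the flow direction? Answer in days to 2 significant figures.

∂h/∂x = (35.54 − 34.00) / (527516 − 527186) = +0.004667
∂h/∂y = (25.62 − 34.00) / (5740044 − 5739599) = -0.01883
|∇h| = √(0.004667² + -0.01883²) = 0.0194
Seepage velocity v = K·i/n = 380.0 × 0.0194 / 0.32 = 23.04 m/day.
t = 250 / 23.04 = 10.85 days.

11 days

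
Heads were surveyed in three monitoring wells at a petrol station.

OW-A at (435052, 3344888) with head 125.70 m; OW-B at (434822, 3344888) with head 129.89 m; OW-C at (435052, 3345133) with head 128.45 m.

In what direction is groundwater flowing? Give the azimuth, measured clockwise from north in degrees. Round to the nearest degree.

122°

∂h/∂x = (129.89 − 125.70) / (434822 − 435052) = -0.01822
∂h/∂y = (128.45 − 125.70) / (3345133 − 3344888) = +0.01122
Flow direction (−∇h) has components (+0.01822 E, -0.01122 N).
Azimuth = atan2(E, N) = atan2(+0.01822, -0.01122) = 121.6° ≈ 122°.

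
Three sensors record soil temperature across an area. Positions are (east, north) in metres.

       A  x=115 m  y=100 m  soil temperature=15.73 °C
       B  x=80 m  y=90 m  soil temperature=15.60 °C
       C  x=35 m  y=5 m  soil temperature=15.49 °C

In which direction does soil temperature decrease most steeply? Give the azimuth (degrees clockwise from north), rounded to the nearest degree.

281°

Three-point gradient (reference A): Δ to B = (-35, -10, -0.13), Δ to C = (-80, -95, -0.24).
∂T/∂x = +0.003941, ∂T/∂y = -0.0007921 (det = 2525).
Steepest decrease is along −∇f: components (-0.003941 E, +0.0007921 N).
Azimuth = atan2(-0.003941, +0.0007921) = 281.4° ≈ 281°.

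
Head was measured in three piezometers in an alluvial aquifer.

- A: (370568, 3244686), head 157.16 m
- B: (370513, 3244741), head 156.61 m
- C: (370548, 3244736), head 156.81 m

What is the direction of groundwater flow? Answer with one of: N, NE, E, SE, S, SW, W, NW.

NW

With h = a·x + b·y + c and A as origin, the differences give:
  (-55)·a + 55·b = -0.55
  (-20)·a + 50·b = -0.35
Eliminate b (×50 and ×55, subtract): -1650·a = -8.250 → a = ∂h/∂x = +0.005000
Back-substitute: b = ∂h/∂y = -0.005000.
Flow = −∇h = (-0.005000 east, +0.005000 north), which points northwest.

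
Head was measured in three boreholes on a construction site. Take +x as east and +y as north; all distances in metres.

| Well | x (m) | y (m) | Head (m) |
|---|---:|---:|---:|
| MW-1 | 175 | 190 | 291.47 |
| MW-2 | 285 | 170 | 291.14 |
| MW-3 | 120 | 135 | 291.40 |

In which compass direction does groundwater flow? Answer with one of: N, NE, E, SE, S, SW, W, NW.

With h = a·x + b·y + c and MW-1 as origin, the differences give:
  110·a + (-20)·b = -0.33
  (-55)·a + (-55)·b = -0.07
Eliminate b (×(-55) and ×(-20), subtract): -7150·a = 16.750 → a = ∂h/∂x = -0.002343
Back-substitute: b = ∂h/∂y = +0.003615.
Flow = −∇h = (+0.002343 east, -0.003615 north), which points southeast.

SE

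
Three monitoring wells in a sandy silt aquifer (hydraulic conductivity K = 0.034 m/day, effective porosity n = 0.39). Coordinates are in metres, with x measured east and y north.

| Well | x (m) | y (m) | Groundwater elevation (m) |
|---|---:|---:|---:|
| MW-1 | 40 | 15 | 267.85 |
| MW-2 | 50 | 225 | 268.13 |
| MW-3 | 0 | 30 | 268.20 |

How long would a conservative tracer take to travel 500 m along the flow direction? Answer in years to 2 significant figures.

Differences from MW-1: to MW-2 (Δx, Δy, Δh) = (10, 210, +0.28); to MW-3 = (-40, 15, +0.35).
Determinant of the coordinate differences = 10·15 − (-40)·210 = 8550.
∂h/∂x = [(+0.28)·15 − (+0.35)·210] / 8550 = -0.008105
∂h/∂y = [10·(+0.35) − (-40)·(+0.28)] / 8550 = +0.001719
|∇h| = √(-0.008105² + 0.001719²) = 0.008285
Seepage velocity v = K·i/n = 0.034 × 0.008285 / 0.39 = 0.0007223 m/day.
t = 500 / 0.0007223 = 6.922e+05 days = 1.9e+03 years.

1900 years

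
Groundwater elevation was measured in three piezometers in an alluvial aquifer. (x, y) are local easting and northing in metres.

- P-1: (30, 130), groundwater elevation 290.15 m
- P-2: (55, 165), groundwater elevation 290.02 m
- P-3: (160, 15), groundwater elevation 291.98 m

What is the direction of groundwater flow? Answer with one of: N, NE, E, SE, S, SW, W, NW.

NW

Taking P-1 as reference: P-2−P-1 = (25, 35, -0.13); P-3−P-1 = (130, -115, +1.83).
Determinant of the coordinate differences = 25·(-115) − 130·35 = -7425.
∂h/∂x = [(-0.13)·(-115) − (+1.83)·35] / -7425 = +0.006613
∂h/∂y = [25·(+1.83) − 130·(-0.13)] / -7425 = -0.008438
Flow = −∇h = (-0.006613 east, +0.008438 north), which points northwest.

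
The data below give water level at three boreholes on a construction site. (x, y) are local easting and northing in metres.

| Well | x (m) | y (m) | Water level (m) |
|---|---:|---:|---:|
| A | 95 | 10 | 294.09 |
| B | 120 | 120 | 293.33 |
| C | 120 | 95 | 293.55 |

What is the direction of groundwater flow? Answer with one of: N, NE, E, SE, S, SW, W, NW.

Taking A as reference: B−A = (25, 110, -0.76); C−A = (25, 85, -0.54).
Solve a·Δx + b·Δy = Δh: det = 25·85 − 25·110 = -625.
∂h/∂x = [(-0.76)·85 − (-0.54)·110] / -625 = +0.008320
∂h/∂y = [25·(-0.54) − 25·(-0.76)] / -625 = -0.008800
Flow = −∇h = (-0.008320 east, +0.008800 north), which points northwest.

NW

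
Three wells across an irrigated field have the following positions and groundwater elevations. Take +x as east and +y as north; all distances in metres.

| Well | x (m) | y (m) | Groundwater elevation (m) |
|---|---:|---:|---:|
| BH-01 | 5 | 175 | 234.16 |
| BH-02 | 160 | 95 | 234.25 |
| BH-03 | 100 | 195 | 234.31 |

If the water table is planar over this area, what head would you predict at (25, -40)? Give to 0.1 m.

With h = a·x + b·y + c and BH-01 as origin, the differences give:
  155·a + (-80)·b = +0.09
  95·a + 20·b = +0.15
Eliminate b (×20 and ×(-80), subtract): 10700·a = 13.800 → a = ∂h/∂x = +0.001290
Back-substitute: b = ∂h/∂y = +0.001374.
h(25, -40) = 234.16 + (+0.001290)·(20) + (+0.001374)·(-215) = 234.16 +0.026 -0.295 = 233.890 m.

233.9 m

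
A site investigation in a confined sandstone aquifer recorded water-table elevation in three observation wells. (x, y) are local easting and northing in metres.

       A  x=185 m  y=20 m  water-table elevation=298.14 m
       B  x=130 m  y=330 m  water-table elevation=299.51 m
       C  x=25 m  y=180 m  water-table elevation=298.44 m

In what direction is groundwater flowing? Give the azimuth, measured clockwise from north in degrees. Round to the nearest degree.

212°

Differences from A: to B (Δx, Δy, Δh) = (-55, 310, +1.37); to C = (-160, 160, +0.30).
Solve a·Δx + b·Δy = Δh: det = (-55)·160 − (-160)·310 = 40800.
∂h/∂x = [(+1.37)·160 − (+0.30)·310] / 40800 = +0.003093
∂h/∂y = [(-55)·(+0.30) − (-160)·(+1.37)] / 40800 = +0.004968
Flow direction (−∇h) has components (-0.003093 E, -0.004968 N).
Azimuth = atan2(E, N) = atan2(-0.003093, -0.004968) = 211.9° ≈ 212°.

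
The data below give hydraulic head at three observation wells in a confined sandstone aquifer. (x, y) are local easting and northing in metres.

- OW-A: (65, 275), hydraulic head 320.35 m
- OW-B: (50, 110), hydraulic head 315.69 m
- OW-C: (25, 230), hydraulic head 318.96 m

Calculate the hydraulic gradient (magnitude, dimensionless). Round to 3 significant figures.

Taking OW-A as reference: OW-B−OW-A = (-15, -165, -4.66); OW-C−OW-A = (-40, -45, -1.39).
Solve a·Δx + b·Δy = Δh: det = (-15)·(-45) − (-40)·(-165) = -5925.
∂h/∂x = [(-4.66)·(-45) − (-1.39)·(-165)] / -5925 = +0.003316
∂h/∂y = [(-15)·(-1.39) − (-40)·(-4.66)] / -5925 = +0.02794
|∇h| = √(0.003316² + 0.02794²) = 0.02814

0.0281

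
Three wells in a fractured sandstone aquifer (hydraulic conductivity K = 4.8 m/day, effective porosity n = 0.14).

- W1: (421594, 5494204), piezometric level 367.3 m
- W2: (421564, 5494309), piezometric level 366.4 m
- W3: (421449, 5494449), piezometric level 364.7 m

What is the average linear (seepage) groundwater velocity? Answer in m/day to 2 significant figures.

0.32 m/day

Differences from W1: to W2 (Δx, Δy, Δh) = (-30, 105, -0.9); to W3 = (-145, 245, -2.6).
Determinant of the coordinate differences = (-30)·245 − (-145)·105 = 7875.
∂h/∂x = [(-0.9)·245 − (-2.6)·105] / 7875 = +0.006667
∂h/∂y = [(-30)·(-2.6) − (-145)·(-0.9)] / 7875 = -0.006667
|∇h| = √(0.006667² + -0.006667²) = 0.009429
Seepage velocity v = K·i/n = 4.8 × 0.009429 / 0.14 = 0.3233 m/day.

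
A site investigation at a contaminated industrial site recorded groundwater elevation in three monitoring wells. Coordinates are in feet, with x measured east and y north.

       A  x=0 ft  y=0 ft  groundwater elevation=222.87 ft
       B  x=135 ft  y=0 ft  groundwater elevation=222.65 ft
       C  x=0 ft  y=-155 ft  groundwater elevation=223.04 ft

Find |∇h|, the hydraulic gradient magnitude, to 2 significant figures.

0.0020

∂h/∂x = (222.65 − 222.87) / (135 − 0) = -0.001630
∂h/∂y = (223.04 − 222.87) / (-155 − 0) = -0.001097
|∇h| = √(-0.001630² + -0.001097²) = 0.001965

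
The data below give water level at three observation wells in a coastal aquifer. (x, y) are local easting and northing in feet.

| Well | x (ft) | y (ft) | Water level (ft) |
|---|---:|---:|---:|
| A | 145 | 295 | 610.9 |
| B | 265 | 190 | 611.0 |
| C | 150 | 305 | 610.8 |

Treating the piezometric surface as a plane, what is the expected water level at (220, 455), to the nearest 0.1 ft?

Differences from A: to B (Δx, Δy, Δh) = (120, -105, +0.1); to C = (5, 10, -0.1).
Solve a·Δx + b·Δy = Δh: det = 120·10 − 5·(-105) = 1725.
∂h/∂x = [(+0.1)·10 − (-0.1)·(-105)] / 1725 = -0.005507
∂h/∂y = [120·(-0.1) − 5·(+0.1)] / 1725 = -0.007246
h(220, 455) = 610.9 + (-0.005507)·(75) + (-0.007246)·(160) = 610.9 -0.413 -1.159 = 609.328 ft.

609.3 ft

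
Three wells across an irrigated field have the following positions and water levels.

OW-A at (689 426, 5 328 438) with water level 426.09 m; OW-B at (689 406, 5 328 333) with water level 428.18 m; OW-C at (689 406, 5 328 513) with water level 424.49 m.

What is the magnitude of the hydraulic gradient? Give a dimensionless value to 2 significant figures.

0.021

Taking OW-A as reference: OW-B−OW-A = (-20, -105, +2.09); OW-C−OW-A = (-20, 75, -1.60).
Determinant of the coordinate differences = (-20)·75 − (-20)·(-105) = -3600.
∂h/∂x = [(+2.09)·75 − (-1.60)·(-105)] / -3600 = +0.003125
∂h/∂y = [(-20)·(-1.60) − (-20)·(+2.09)] / -3600 = -0.02050
|∇h| = √(0.003125² + -0.02050²) = 0.02074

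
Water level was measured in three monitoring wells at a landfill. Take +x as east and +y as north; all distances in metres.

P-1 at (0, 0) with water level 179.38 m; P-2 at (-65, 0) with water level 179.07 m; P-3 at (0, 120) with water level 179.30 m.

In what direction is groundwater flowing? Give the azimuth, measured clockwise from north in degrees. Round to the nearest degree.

∂h/∂x = (179.07 − 179.38) / (-65 − 0) = +0.004769
∂h/∂y = (179.30 − 179.38) / (120 − 0) = -0.0006667
Flow direction (−∇h) has components (-0.004769 E, +0.0006667 N).
Azimuth = atan2(E, N) = atan2(-0.004769, +0.0006667) = 278.0° ≈ 278°.

278°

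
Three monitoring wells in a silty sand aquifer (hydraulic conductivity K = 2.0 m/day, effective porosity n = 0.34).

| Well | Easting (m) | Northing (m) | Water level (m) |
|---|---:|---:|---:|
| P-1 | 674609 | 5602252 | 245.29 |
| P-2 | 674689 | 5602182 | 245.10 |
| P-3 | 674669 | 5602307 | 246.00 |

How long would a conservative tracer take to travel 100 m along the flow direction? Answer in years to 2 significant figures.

5.1 years

Taking P-1 as reference: P-2−P-1 = (80, -70, -0.19); P-3−P-1 = (60, 55, +0.71).
Determinant of the coordinate differences = 80·55 − 60·(-70) = 8600.
∂h/∂x = [(-0.19)·55 − (+0.71)·(-70)] / 8600 = +0.004564
∂h/∂y = [80·(+0.71) − 60·(-0.19)] / 8600 = +0.007930
|∇h| = √(0.004564² + 0.007930²) = 0.00915
Seepage velocity v = K·i/n = 2.0 × 0.00915 / 0.34 = 0.05382 m/day.
t = 100 / 0.05382 = 1858 days = 5.09 years.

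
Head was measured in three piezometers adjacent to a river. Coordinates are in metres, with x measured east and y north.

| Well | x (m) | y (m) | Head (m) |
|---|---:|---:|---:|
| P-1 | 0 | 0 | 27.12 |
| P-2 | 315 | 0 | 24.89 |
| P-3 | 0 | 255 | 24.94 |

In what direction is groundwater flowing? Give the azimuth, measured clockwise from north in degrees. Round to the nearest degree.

∂h/∂x = (24.89 − 27.12) / (315 − 0) = -0.007079
∂h/∂y = (24.94 − 27.12) / (255 − 0) = -0.008549
Flow direction (−∇h) has components (+0.007079 E, +0.008549 N).
Azimuth = atan2(E, N) = atan2(+0.007079, +0.008549) = 39.6° ≈ 040°.

040°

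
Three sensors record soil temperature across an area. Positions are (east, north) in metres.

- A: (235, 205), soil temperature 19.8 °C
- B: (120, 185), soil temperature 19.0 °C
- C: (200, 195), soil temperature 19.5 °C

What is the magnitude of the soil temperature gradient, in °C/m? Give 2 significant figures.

0.015 °C/m

With T = a·x + b·y + c and A as origin, the differences give:
  (-115)·a + (-20)·b = -0.8
  (-35)·a + (-10)·b = -0.3
Eliminate b (×(-10) and ×(-20), subtract): 450·a = 2.00 → a = ∂T/∂x = +0.004444
Back-substitute: b = ∂T/∂y = +0.01444.
|∇f| = √(0.004444² + 0.01444²) = 0.01511 °C/m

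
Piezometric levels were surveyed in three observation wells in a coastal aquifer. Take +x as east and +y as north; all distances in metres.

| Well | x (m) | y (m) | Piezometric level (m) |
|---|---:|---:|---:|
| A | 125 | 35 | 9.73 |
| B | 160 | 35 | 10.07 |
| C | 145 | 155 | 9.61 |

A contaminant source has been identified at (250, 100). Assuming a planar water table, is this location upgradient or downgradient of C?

upgradient

With h = a·x + b·y + c and A as origin, the differences give:
  35·a + 0·b = +0.34
  20·a + 120·b = -0.12
Eliminate b (×120 and ×0, subtract): 4200·a = 40.800 → a = ∂h/∂x = +0.009714
Back-substitute: b = ∂h/∂y = -0.002619.
Head at (250, 100) = 9.73 + (+0.009714)·(125) + (-0.002619)·(65) = 10.77 m.
That is higher than the 9.61 m at C, so the point is upgradient.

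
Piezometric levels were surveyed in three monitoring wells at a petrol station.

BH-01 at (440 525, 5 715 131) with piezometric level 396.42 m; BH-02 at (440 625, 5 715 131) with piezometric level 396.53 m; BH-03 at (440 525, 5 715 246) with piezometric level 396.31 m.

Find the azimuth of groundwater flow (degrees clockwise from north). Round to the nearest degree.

∂h/∂x = (396.53 − 396.42) / (440625 − 440525) = +0.001100
∂h/∂y = (396.31 − 396.42) / (5715246 − 5715131) = -0.0009565
Flow direction (−∇h) has components (-0.001100 E, +0.0009565 N).
Azimuth = atan2(E, N) = atan2(-0.001100, +0.0009565) = 311.0° ≈ 311°.

311°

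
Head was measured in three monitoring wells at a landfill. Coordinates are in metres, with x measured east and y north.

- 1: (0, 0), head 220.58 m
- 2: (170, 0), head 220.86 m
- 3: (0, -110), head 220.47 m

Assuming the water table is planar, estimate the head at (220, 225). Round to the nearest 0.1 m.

∂h/∂x = (220.86 − 220.58) / (170 − 0) = +0.001647
∂h/∂y = (220.47 − 220.58) / (-110 − 0) = +0.001000
h(220, 225) = 220.58 + (+0.001647)·(220) + (+0.001000)·(225) = 220.58 +0.362 +0.225 = 221.167 m.

221.2 m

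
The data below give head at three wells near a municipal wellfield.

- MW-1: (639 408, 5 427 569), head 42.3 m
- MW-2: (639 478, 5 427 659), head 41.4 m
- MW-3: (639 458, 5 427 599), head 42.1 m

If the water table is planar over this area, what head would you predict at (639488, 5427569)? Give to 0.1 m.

42.6 m

Differences from MW-1: to MW-2 (Δx, Δy, Δh) = (70, 90, -0.9); to MW-3 = (50, 30, -0.2).
Solve a·Δx + b·Δy = Δh: det = 70·30 − 50·90 = -2400.
∂h/∂x = [(-0.9)·30 − (-0.2)·90] / -2400 = +0.003750
∂h/∂y = [70·(-0.2) − 50·(-0.9)] / -2400 = -0.01292
h(639488, 5427569) = 42.3 + (+0.003750)·(80) + (-0.01292)·(0) = 42.3 +0.300 -0.000 = 42.600 m.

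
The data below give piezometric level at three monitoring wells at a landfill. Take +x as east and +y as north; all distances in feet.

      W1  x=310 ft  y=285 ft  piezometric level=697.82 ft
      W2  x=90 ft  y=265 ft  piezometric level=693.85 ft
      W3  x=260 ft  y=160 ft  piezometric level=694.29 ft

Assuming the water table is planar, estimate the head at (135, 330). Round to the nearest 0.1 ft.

Taking W1 as reference: W2−W1 = (-220, -20, -3.97); W3−W1 = (-50, -125, -3.53).
Determinant of the coordinate differences = (-220)·(-125) − (-50)·(-20) = 26500.
∂h/∂x = [(-3.97)·(-125) − (-3.53)·(-20)] / 26500 = +0.01606
∂h/∂y = [(-220)·(-3.53) − (-50)·(-3.97)] / 26500 = +0.02182
h(135, 330) = 697.82 + (+0.01606)·(-175) + (+0.02182)·(45) = 697.82 -2.811 +0.982 = 695.991 ft.

696.0 ft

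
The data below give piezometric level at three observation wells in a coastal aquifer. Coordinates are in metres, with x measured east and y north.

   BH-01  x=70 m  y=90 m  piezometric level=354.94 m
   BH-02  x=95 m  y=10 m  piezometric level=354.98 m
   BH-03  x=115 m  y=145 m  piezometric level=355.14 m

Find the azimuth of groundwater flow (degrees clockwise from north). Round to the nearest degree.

260°

Differences from BH-01: to BH-02 (Δx, Δy, Δh) = (25, -80, +0.04); to BH-03 = (45, 55, +0.20).
Solve a·Δx + b·Δy = Δh: det = 25·55 − 45·(-80) = 4975.
∂h/∂x = [(+0.04)·55 − (+0.20)·(-80)] / 4975 = +0.003658
∂h/∂y = [25·(+0.20) − 45·(+0.04)] / 4975 = +0.0006432
Flow direction (−∇h) has components (-0.003658 E, -0.0006432 N).
Azimuth = atan2(E, N) = atan2(-0.003658, -0.0006432) = 260.0° ≈ 260°.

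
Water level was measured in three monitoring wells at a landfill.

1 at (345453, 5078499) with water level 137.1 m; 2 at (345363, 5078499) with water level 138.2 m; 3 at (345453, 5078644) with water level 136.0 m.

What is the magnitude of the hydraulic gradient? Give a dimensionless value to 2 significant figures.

0.014

∂h/∂x = (138.2 − 137.1) / (345363 − 345453) = -0.01222
∂h/∂y = (136.0 − 137.1) / (5078644 − 5078499) = -0.007586
|∇h| = √(-0.01222² + -0.007586²) = 0.01438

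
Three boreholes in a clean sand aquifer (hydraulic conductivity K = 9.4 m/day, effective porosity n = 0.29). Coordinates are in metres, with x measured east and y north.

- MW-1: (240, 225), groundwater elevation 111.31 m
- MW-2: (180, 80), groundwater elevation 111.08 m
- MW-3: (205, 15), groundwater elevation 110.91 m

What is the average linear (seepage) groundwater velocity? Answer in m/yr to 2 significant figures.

Differences from MW-1: to MW-2 (Δx, Δy, Δh) = (-60, -145, -0.23); to MW-3 = (-35, -210, -0.40).
Solve a·Δx + b·Δy = Δh: det = (-60)·(-210) − (-35)·(-145) = 7525.
∂h/∂x = [(-0.23)·(-210) − (-0.40)·(-145)] / 7525 = -0.001289
∂h/∂y = [(-60)·(-0.40) − (-35)·(-0.23)] / 7525 = +0.002120
|∇h| = √(-0.001289² + 0.002120²) = 0.002481
Seepage velocity v = K·i/n = 9.4 × 0.002481 / 0.29 = 0.08042 m/day = 29.37 m/yr.

29 m/yr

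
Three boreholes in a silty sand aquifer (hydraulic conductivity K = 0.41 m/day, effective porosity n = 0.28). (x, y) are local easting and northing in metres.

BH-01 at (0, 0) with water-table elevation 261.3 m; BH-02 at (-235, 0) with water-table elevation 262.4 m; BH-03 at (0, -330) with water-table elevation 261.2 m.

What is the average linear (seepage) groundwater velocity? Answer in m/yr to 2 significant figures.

2.5 m/yr

∂h/∂x = (262.4 − 261.3) / (-235 − 0) = -0.004681
∂h/∂y = (261.2 − 261.3) / (-330 − 0) = +0.0003030
|∇h| = √(-0.004681² + 0.0003030²) = 0.004691
Seepage velocity v = K·i/n = 0.41 × 0.004691 / 0.28 = 0.006869 m/day = 2.509 m/yr.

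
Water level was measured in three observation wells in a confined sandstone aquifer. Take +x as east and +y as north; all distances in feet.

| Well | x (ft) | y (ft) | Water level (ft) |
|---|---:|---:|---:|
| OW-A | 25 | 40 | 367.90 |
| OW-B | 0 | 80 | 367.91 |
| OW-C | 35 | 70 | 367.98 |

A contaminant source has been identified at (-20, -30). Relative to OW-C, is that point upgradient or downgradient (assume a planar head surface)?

downgradient

Taking OW-A as reference: OW-B−OW-A = (-25, 40, +0.01); OW-C−OW-A = (10, 30, +0.08).
Solve a·Δx + b·Δy = Δh: det = (-25)·30 − 10·40 = -1150.
∂h/∂x = [(+0.01)·30 − (+0.08)·40] / -1150 = +0.002522
∂h/∂y = [(-25)·(+0.08) − 10·(+0.01)] / -1150 = +0.001826
Head at (-20, -30) = 367.90 + (+0.002522)·(-45) + (+0.001826)·(-70) = 367.66 ft.
That is lower than the 367.98 ft at OW-C, so the point is downgradient.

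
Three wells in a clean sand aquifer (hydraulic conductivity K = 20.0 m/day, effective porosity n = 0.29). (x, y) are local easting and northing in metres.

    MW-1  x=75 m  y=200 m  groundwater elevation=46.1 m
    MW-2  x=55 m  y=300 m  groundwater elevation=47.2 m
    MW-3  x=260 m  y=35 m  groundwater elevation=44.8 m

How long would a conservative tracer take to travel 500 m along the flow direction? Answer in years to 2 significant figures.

With h = a·x + b·y + c and MW-1 as origin, the differences give:
  (-20)·a + 100·b = +1.1
  185·a + (-165)·b = -1.3
Eliminate b (×(-165) and ×100, subtract): -15200·a = -51.50 → a = ∂h/∂x = +0.003388
Back-substitute: b = ∂h/∂y = +0.01168.
|∇h| = √(0.003388² + 0.01168²) = 0.01216
Seepage velocity v = K·i/n = 20.0 × 0.01216 / 0.29 = 0.8386 m/day.
t = 500 / 0.8386 = 596.2 days = 1.63 years.

1.6 years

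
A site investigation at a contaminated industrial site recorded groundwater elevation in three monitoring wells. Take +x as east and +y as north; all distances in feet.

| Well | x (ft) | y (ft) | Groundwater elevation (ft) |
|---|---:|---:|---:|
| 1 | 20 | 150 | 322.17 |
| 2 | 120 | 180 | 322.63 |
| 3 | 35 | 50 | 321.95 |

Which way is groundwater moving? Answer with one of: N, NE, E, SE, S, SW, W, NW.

With h = a·x + b·y + c and 1 as origin, the differences give:
  100·a + 30·b = +0.46
  15·a + (-100)·b = -0.22
Eliminate b (×(-100) and ×30, subtract): -10450·a = -39.400 → a = ∂h/∂x = +0.003770
Back-substitute: b = ∂h/∂y = +0.002766.
Flow = −∇h = (-0.003770 east, -0.002766 north), which points southwest.

SW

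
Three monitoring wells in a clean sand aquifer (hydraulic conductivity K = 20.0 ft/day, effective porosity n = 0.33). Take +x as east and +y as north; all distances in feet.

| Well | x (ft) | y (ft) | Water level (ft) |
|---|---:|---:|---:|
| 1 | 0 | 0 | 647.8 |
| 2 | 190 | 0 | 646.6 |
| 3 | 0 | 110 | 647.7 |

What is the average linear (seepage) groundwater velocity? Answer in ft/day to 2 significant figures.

∂h/∂x = (646.6 − 647.8) / (190 − 0) = -0.006316
∂h/∂y = (647.7 − 647.8) / (110 − 0) = -0.0009091
|∇h| = √(-0.006316² + -0.0009091²) = 0.006381
Seepage velocity v = K·i/n = 20.0 × 0.006381 / 0.33 = 0.3867 ft/day.

0.39 ft/day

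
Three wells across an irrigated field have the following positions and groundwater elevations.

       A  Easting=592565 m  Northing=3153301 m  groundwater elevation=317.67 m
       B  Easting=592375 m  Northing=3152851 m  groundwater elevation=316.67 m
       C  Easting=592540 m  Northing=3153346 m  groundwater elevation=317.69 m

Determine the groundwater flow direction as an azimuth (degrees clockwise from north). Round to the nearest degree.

Differences from A: to B (Δx, Δy, Δh) = (-190, -450, -1.00); to C = (-25, 45, +0.02).
Solve a·Δx + b·Δy = Δh: det = (-190)·45 − (-25)·(-450) = -19800.
∂h/∂x = [(-1.00)·45 − (+0.02)·(-450)] / -19800 = +0.001818
∂h/∂y = [(-190)·(+0.02) − (-25)·(-1.00)] / -19800 = +0.001455
Flow direction (−∇h) has components (-0.001818 E, -0.001455 N).
Azimuth = atan2(E, N) = atan2(-0.001818, -0.001455) = 231.3° ≈ 231°.

231°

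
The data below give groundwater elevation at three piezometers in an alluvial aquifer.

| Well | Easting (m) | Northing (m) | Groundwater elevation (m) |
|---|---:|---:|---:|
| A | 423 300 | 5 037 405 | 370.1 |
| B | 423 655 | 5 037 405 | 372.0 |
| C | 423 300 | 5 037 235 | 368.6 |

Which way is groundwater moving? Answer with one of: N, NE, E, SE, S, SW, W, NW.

∂h/∂x = (372.0 − 370.1) / (423655 − 423300) = +0.005352
∂h/∂y = (368.6 − 370.1) / (5037235 − 5037405) = +0.008824
Flow = −∇h = (-0.005352 east, -0.008824 north), which points southwest.

SW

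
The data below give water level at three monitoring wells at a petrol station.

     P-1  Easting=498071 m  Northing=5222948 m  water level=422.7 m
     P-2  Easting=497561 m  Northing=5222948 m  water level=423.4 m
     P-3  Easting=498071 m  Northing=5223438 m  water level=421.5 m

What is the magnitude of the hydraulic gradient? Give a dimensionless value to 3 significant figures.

0.00281

∂h/∂x = (423.4 − 422.7) / (497561 − 498071) = -0.001373
∂h/∂y = (421.5 − 422.7) / (5223438 − 5222948) = -0.002449
|∇h| = √(-0.001373² + -0.002449²) = 0.002808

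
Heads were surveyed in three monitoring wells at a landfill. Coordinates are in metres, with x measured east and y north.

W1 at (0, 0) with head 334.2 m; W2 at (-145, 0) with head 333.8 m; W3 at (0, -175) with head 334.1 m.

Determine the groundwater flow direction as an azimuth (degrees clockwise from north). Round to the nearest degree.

∂h/∂x = (333.8 − 334.2) / (-145 − 0) = +0.002759
∂h/∂y = (334.1 − 334.2) / (-175 − 0) = +0.0005714
Flow direction (−∇h) has components (-0.002759 E, -0.0005714 N).
Azimuth = atan2(E, N) = atan2(-0.002759, -0.0005714) = 258.3° ≈ 258°.

258°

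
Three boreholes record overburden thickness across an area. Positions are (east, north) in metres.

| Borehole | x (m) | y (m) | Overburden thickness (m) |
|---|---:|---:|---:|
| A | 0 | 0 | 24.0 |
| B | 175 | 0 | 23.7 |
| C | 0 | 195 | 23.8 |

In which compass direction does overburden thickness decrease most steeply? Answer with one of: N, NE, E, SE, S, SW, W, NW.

NE

∂d/∂x = (23.7 − 24.0) / (175 − 0) = -0.001714
∂d/∂y = (23.8 − 24.0) / (195 − 0) = -0.001026
Steepest decrease is along −∇f = (+0.001714 E, +0.001026 N) → northeast.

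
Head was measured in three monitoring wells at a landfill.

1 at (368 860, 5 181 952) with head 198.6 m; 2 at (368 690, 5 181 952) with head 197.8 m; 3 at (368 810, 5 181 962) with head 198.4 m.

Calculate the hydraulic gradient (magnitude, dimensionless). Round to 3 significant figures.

0.00588

Differences from 1: to 2 (Δx, Δy, Δh) = (-170, 0, -0.8); to 3 = (-50, 10, -0.2).
Solve a·Δx + b·Δy = Δh: det = (-170)·10 − (-50)·0 = -1700.
∂h/∂x = [(-0.8)·10 − (-0.2)·0] / -1700 = +0.004706
∂h/∂y = [(-170)·(-0.2) − (-50)·(-0.8)] / -1700 = +0.003529
|∇h| = √(0.004706² + 0.003529²) = 0.005882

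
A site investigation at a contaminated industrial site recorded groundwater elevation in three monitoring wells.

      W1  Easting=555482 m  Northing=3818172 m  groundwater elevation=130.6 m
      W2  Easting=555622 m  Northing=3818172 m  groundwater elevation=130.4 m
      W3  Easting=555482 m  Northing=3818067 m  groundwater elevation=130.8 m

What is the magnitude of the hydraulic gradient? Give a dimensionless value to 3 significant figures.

∂h/∂x = (130.4 − 130.6) / (555622 − 555482) = -0.001429
∂h/∂y = (130.8 − 130.6) / (3818067 − 3818172) = -0.001905
|∇h| = √(-0.001429² + -0.001905²) = 0.002381

0.00238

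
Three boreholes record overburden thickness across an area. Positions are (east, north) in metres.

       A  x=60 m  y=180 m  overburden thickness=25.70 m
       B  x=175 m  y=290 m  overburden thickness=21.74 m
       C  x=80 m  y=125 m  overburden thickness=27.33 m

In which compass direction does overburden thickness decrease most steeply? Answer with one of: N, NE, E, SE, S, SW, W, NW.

N

Taking A as reference: B−A = (115, 110, -3.96); C−A = (20, -55, +1.63).
Determinant of the coordinate differences = 115·(-55) − 20·110 = -8525.
∂d/∂x = [(-3.96)·(-55) − (+1.63)·110] / -8525 = -0.004516
∂d/∂y = [115·(+1.63) − 20·(-3.96)] / -8525 = -0.03128
Steepest decrease is along −∇f = (+0.004516 E, +0.03128 N) → north.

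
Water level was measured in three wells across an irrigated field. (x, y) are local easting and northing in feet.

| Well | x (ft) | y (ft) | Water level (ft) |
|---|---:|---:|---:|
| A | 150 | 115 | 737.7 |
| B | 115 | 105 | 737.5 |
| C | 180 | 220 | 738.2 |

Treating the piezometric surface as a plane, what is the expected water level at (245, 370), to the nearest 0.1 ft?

Differences from A: to B (Δx, Δy, Δh) = (-35, -10, -0.2); to C = (30, 105, +0.5).
Determinant of the coordinate differences = (-35)·105 − 30·(-10) = -3375.
∂h/∂x = [(-0.2)·105 − (+0.5)·(-10)] / -3375 = +0.004741
∂h/∂y = [(-35)·(+0.5) − 30·(-0.2)] / -3375 = +0.003407
h(245, 370) = 737.7 + (+0.004741)·(95) + (+0.003407)·(255) = 737.7 +0.450 +0.869 = 739.019 ft.

739.0 ft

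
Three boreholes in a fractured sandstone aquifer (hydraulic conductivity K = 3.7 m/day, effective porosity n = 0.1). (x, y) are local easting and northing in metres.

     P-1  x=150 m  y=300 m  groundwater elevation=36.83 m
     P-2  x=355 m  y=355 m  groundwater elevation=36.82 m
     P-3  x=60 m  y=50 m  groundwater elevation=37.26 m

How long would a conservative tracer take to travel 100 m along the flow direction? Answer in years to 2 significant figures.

With h = a·x + b·y + c and P-1 as origin, the differences give:
  205·a + 55·b = -0.01
  (-90)·a + (-250)·b = +0.43
Eliminate b (×(-250) and ×55, subtract): -46300·a = -21.150 → a = ∂h/∂x = +0.0004568
Back-substitute: b = ∂h/∂y = -0.001884.
|∇h| = √(0.0004568² + -0.001884²) = 0.001939
Seepage velocity v = K·i/n = 3.7 × 0.001939 / 0.1 = 0.07174 m/day.
t = 100 / 0.07174 = 1394 days = 3.82 years.

3.8 years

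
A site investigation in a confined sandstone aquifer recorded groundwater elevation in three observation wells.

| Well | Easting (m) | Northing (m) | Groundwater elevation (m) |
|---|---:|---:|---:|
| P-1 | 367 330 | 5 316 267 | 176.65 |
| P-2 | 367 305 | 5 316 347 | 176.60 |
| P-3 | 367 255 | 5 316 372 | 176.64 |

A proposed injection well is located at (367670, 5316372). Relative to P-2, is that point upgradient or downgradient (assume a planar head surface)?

With h = a·x + b·y + c and P-1 as origin, the differences give:
  (-25)·a + 80·b = -0.05
  (-75)·a + 105·b = -0.01
Eliminate b (×105 and ×80, subtract): 3375·a = -4.450 → a = ∂h/∂x = -0.001319
Back-substitute: b = ∂h/∂y = -0.001037.
Head at (367670, 5316372) = 176.65 + (-0.001319)·(340) + (-0.001037)·(105) = 176.09 m.
That is lower than the 176.60 m at P-2, so the point is downgradient.

downgradient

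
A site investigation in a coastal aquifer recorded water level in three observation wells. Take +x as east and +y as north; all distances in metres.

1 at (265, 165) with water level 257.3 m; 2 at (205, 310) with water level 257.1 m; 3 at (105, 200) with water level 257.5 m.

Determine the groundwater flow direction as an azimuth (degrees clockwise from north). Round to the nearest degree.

039°

Taking 1 as reference: 2−1 = (-60, 145, -0.2); 3−1 = (-160, 35, +0.2).
Solve a·Δx + b·Δy = Δh: det = (-60)·35 − (-160)·145 = 21100.
∂h/∂x = [(-0.2)·35 − (+0.2)·145] / 21100 = -0.001706
∂h/∂y = [(-60)·(+0.2) − (-160)·(-0.2)] / 21100 = -0.002085
Flow direction (−∇h) has components (+0.001706 E, +0.002085 N).
Azimuth = atan2(E, N) = atan2(+0.001706, +0.002085) = 39.3° ≈ 039°.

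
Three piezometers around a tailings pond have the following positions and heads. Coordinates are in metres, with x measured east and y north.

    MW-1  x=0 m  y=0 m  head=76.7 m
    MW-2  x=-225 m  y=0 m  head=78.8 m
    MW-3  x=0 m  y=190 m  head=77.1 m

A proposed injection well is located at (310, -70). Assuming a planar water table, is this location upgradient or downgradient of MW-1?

downgradient

∂h/∂x = (78.8 − 76.7) / (-225 − 0) = -0.009333
∂h/∂y = (77.1 − 76.7) / (190 − 0) = +0.002105
Head at (310, -70) = 76.7 + (-0.009333)·(310) + (+0.002105)·(-70) = 73.66 m.
That is lower than the 76.7 m at MW-1, so the point is downgradient.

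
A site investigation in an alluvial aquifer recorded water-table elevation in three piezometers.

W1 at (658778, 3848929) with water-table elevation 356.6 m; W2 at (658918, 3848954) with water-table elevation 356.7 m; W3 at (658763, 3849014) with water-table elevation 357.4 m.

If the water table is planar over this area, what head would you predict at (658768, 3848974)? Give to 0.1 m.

With h = a·x + b·y + c and W1 as origin, the differences give:
  140·a + 25·b = +0.1
  (-15)·a + 85·b = +0.8
Eliminate b (×85 and ×25, subtract): 12275·a = -11.50 → a = ∂h/∂x = -0.0009369
Back-substitute: b = ∂h/∂y = +0.009246.
h(658768, 3848974) = 356.6 + (-0.0009369)·(-10) + (+0.009246)·(45) = 356.6 +0.009 +0.416 = 357.025 m.

357.0 m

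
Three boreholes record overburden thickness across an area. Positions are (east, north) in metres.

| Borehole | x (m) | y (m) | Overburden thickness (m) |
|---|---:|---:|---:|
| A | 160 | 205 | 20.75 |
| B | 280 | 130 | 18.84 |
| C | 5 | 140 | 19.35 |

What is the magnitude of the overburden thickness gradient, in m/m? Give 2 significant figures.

Three-point gradient (reference A): Δ to B = (120, -75, -1.91), Δ to C = (-155, -65, -1.40).
∂d/∂x = -0.0009858, ∂d/∂y = +0.02389 (det = -19425).
|∇f| = √(-0.0009858² + 0.02389²) = 0.02391 m/m

0.024 m/m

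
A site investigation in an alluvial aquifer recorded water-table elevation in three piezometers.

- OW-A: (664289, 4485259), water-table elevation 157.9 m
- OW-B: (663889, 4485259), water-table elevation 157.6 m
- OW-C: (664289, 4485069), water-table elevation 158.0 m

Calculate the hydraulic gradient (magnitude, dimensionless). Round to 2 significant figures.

0.00092

∂h/∂x = (157.6 − 157.9) / (663889 − 664289) = +0.0007500
∂h/∂y = (158.0 − 157.9) / (4485069 − 4485259) = -0.0005263
|∇h| = √(0.0007500² + -0.0005263²) = 0.0009162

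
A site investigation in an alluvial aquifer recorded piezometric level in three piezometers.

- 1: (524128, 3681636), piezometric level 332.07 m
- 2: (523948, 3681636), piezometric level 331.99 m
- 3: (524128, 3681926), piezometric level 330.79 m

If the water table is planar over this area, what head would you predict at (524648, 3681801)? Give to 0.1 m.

331.6 m

∂h/∂x = (331.99 − 332.07) / (523948 − 524128) = +0.0004444
∂h/∂y = (330.79 − 332.07) / (3681926 − 3681636) = -0.004414
h(524648, 3681801) = 332.07 + (+0.0004444)·(520) + (-0.004414)·(165) = 332.07 +0.231 -0.728 = 331.573 m.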